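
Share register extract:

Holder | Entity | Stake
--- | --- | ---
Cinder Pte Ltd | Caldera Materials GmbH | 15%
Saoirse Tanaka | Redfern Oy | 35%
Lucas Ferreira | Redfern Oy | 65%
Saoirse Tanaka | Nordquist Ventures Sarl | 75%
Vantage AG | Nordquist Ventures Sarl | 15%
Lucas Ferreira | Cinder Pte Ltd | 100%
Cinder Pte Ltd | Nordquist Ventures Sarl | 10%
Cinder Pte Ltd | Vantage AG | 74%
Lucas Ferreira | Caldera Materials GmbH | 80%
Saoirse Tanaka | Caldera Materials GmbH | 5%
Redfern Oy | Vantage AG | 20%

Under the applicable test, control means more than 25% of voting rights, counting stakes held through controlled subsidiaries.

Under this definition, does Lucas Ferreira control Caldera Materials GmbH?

Yes

Lucas holds 100% of Cinder, so Lucas controls Cinder.
Lucas and Cinder together hold 80% + 15% = 95% of Caldera, so Lucas controls Caldera.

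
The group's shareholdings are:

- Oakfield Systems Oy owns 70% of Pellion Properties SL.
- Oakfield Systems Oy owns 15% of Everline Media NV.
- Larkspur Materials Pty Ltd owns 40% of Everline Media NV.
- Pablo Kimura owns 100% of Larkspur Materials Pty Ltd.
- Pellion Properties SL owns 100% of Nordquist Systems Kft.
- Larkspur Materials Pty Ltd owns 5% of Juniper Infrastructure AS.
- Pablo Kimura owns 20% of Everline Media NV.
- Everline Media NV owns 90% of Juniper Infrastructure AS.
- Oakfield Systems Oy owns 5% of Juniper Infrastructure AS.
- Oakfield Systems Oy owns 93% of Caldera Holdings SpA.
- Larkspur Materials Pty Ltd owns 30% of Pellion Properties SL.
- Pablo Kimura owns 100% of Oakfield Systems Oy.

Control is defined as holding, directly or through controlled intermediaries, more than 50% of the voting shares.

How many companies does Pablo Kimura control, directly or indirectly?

Pablo holds 100% of Larkspur, so Pablo controls Larkspur.
Pablo holds 100% of Oakfield, so Pablo controls Oakfield.
Oakfield and Larkspur together hold 70% + 30% = 100% of Pellion, so Pablo controls Pellion.
Oakfield and Pablo and Larkspur together hold 15% + 20% + 40% = 75% of Everline, so Pablo controls Everline.
Oakfield and Everline and Larkspur together hold 5% + 90% + 5% = 100% of Juniper, so Pablo controls Juniper.
Pellion holds 100% of Nordquist, so Pablo controls Nordquist.
Oakfield holds 93% of Caldera, so Pablo controls Caldera.
Pablo controls 7 companies.

7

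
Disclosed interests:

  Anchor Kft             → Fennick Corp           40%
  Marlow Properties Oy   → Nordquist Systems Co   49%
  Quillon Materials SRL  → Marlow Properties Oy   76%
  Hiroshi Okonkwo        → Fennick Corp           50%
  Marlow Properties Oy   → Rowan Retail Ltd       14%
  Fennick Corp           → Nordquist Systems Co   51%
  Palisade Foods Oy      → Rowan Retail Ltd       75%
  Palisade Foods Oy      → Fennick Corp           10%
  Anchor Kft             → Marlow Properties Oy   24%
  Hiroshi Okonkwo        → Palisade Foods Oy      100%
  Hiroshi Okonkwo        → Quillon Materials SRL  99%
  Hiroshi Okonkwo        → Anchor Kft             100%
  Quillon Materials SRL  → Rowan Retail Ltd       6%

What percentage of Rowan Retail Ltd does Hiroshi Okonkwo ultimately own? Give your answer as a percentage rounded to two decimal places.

94.83%

Hiroshi reaches Rowan along 4 paths.
Via Anchor → Marlow: 100% × 24% × 14% = 3.36%.
Via Quillon → Marlow: 99% × 76% × 14% = 10.5336%.
Via Palisade: 100% × 75% = 75%.
Via Quillon: 99% × 6% = 5.94%.
Total: 3.36% + 10.5336% + 75% + 5.94% = 94.8336%.
Rounded: 94.83%.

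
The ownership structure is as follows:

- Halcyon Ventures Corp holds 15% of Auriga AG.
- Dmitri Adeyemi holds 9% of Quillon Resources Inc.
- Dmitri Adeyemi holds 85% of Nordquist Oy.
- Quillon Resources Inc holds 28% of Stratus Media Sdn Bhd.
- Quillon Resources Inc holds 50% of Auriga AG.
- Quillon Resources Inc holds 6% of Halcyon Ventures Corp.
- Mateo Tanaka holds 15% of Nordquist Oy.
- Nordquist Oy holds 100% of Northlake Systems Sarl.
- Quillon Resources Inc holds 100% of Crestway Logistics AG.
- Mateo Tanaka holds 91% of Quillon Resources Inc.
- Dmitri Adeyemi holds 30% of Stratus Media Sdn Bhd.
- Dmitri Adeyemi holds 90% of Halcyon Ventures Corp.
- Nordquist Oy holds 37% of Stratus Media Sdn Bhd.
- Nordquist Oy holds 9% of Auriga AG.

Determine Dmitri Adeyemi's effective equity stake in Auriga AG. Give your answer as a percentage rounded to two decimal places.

25.73%

Dmitri reaches Auriga along 4 paths.
Via Nordquist: 85% × 9% = 7.65%.
Via Quillon: 9% × 50% = 4.5%.
Via Halcyon: 90% × 15% = 13.5%.
Via Quillon → Halcyon: 9% × 6% × 15% = 0.081%.
Total: 7.65% + 4.5% + 13.5% + 0.081% = 25.731%.
Rounded: 25.73%.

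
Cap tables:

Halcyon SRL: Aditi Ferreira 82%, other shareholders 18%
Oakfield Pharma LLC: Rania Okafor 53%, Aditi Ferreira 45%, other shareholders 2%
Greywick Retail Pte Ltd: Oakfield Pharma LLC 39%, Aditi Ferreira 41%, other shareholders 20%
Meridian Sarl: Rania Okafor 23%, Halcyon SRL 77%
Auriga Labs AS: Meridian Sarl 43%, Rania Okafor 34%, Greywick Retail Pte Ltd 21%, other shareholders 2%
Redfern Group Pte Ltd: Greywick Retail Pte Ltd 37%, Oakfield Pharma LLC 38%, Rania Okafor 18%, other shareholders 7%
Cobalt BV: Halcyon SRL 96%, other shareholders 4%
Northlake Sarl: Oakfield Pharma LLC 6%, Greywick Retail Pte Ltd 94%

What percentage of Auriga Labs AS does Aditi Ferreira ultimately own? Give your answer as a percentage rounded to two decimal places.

39.45%

Aditi reaches Auriga along 3 paths.
Via Halcyon → Meridian: 82% × 77% × 43% = 27.1502%.
Via Oakfield → Greywick: 45% × 39% × 21% = 3.6855%.
Via Greywick: 41% × 21% = 8.61%.
Total: 27.1502% + 3.6855% + 8.61% = 39.4457%.
Rounded: 39.45%.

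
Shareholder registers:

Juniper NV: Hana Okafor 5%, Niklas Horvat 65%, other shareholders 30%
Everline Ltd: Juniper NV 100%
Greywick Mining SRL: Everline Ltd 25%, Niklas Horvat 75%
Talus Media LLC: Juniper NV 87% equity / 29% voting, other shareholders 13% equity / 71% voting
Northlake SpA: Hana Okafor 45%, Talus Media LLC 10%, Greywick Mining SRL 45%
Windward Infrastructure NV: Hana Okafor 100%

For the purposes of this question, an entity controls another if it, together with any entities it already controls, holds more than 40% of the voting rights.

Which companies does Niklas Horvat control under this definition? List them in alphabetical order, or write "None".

Niklas holds 65% of Juniper, so Niklas controls Juniper.
Juniper holds 100% of Everline, so Niklas controls Everline.
Everline and Niklas together hold 25% + 75% = 100% of Greywick, so Niklas controls Greywick.
Greywick holds 45% of Northlake, so Niklas controls Northlake.
No other company's threshold is met.

Everline Ltd, Greywick Mining SRL, Juniper NV, Northlake SpA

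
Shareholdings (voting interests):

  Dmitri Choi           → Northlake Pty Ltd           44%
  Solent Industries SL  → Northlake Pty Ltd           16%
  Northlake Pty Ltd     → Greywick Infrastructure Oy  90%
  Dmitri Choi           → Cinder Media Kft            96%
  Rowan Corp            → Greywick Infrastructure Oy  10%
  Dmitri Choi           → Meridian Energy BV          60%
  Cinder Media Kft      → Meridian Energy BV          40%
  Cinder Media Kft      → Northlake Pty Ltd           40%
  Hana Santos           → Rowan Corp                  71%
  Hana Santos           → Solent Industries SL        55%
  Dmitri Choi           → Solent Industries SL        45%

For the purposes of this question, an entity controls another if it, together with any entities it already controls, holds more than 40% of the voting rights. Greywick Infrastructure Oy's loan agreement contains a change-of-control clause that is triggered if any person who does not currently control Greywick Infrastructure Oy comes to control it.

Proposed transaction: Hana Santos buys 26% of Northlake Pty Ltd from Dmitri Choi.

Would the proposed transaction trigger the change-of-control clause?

Yes

The purchase adds only to Hana's holdings (Dmitri's stake shrinks), so Hana is the only person who could newly come to control Greywick.
Hana holds 55% of Solent, so Hana controls Solent.
Hana holds 71% of Rowan, so Hana controls Rowan.
In Greywick, Hana's side holds only 10%, not > 40%.
So before the transaction, Hana does not control Greywick.
After the purchase, Hana holds 26% of Northlake directly, and Dmitri's stake falls to 18%.
Solent and Hana together hold 16% + 26% = 42% of Northlake, so Hana controls Northlake.
Rowan and Northlake together hold 10% + 90% = 100% of Greywick, so Hana controls Greywick.
Hana did not control Greywick before and does after, so the clause is triggered.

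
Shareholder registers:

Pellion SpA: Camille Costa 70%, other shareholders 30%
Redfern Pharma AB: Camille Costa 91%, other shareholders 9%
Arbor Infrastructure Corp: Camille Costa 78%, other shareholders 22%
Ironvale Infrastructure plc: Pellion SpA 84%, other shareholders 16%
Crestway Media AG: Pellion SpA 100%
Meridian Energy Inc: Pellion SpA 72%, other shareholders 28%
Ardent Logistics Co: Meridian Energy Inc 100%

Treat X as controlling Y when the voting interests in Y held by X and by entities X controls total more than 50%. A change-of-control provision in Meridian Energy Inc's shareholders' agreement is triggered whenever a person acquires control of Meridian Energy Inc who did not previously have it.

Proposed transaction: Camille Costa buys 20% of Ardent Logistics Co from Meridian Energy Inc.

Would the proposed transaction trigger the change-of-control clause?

The purchase adds only to Camille's holdings (Meridian's stake shrinks), so Camille is the only person who could newly come to control Meridian.
Camille holds 70% of Pellion, so Camille controls Pellion.
Pellion holds 72% of Meridian, so Camille controls Meridian.
So Camille already controls Meridian before the transaction.
After the purchase, Camille holds 20% of Ardent directly, and Meridian's stake falls to 80%.
Camille controlled Meridian already, so this is not a new person acquiring control; every other person's position is unchanged or reduced.
No new person acquires control, so the clause is not triggered.

No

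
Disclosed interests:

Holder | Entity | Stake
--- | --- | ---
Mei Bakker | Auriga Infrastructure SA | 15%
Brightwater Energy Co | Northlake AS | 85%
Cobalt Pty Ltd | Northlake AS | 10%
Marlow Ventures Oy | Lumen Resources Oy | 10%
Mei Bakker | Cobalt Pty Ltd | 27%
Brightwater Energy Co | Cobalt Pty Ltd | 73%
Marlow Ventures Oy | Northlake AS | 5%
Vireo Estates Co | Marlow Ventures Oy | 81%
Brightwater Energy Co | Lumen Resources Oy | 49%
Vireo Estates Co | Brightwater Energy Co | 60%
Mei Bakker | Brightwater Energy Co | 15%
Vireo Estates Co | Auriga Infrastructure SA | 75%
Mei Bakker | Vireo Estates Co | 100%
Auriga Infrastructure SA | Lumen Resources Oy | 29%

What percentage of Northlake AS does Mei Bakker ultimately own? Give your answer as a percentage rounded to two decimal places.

75.98%

Mei reaches Northlake along 6 paths.
Via Cobalt: 27% × 10% = 2.7%.
Via Vireo → Brightwater → Cobalt: 100% × 60% × 73% × 10% = 4.38%.
Via Brightwater → Cobalt: 15% × 73% × 10% = 1.095%.
Via Vireo → Marlow: 100% × 81% × 5% = 4.05%.
Via Vireo → Brightwater: 100% × 60% × 85% = 51%.
Via Brightwater: 15% × 85% = 12.75%.
Total: 2.7% + 4.38% + 1.095% + 4.05% + 51% + 12.75% = 75.975%.
Rounded: 75.98%.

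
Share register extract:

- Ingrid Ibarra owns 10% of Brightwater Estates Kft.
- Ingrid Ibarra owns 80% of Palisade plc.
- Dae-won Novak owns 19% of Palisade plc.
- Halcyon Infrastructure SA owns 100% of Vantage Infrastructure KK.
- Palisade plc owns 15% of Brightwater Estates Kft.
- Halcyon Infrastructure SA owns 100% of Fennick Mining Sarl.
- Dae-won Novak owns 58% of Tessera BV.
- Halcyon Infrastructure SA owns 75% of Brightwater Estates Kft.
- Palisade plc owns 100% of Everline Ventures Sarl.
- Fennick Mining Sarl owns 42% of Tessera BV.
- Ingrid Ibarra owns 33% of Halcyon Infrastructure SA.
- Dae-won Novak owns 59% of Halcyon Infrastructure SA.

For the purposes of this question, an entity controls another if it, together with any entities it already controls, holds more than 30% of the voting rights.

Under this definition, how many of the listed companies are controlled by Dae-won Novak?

Dae-won holds 59% of Halcyon, so Dae-won controls Halcyon.
Halcyon holds 100% of Vantage, so Dae-won controls Vantage.
Halcyon holds 75% of Brightwater, so Dae-won controls Brightwater.
Halcyon holds 100% of Fennick, so Dae-won controls Fennick.
Fennick and Dae-won together hold 42% + 58% = 100% of Tessera, so Dae-won controls Tessera.
No other company's threshold is met.
Dae-won controls 5 companies.

5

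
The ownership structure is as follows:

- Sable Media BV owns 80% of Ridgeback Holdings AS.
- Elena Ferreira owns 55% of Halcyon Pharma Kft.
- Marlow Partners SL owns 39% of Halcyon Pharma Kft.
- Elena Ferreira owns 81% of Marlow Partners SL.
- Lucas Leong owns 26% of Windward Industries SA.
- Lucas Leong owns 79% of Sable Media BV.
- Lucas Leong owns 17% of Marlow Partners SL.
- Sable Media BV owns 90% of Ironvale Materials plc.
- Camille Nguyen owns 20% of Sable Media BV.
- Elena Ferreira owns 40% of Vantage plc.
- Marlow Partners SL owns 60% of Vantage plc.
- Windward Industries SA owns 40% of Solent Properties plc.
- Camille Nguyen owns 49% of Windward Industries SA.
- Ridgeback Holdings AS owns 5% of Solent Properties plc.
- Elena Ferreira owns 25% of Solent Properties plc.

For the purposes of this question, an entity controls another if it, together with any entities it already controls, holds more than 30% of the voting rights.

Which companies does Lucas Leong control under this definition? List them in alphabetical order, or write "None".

Ironvale Materials plc, Ridgeback Holdings AS, Sable Media BV

Lucas holds 79% of Sable, so Lucas controls Sable.
Sable holds 80% of Ridgeback, so Lucas controls Ridgeback.
Sable holds 90% of Ironvale, so Lucas controls Ironvale.
No other company's threshold is met.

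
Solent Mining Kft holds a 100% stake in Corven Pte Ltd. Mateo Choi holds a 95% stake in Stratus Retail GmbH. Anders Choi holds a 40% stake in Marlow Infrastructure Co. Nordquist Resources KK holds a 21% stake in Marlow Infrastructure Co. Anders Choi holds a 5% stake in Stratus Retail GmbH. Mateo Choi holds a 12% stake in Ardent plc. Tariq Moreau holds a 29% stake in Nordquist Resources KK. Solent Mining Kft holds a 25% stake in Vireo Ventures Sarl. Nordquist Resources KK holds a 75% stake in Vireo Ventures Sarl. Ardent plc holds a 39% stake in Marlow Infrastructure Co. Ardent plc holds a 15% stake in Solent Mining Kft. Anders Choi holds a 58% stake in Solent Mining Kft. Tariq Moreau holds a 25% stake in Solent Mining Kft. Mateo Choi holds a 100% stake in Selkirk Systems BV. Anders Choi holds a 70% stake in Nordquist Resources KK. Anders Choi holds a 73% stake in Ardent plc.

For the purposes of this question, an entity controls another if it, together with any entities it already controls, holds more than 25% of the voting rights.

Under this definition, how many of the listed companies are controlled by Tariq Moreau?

2

Tariq holds 29% of Nordquist, so Tariq controls Nordquist.
Nordquist holds 75% of Vireo, so Tariq controls Vireo.
No other company's threshold is met.
Tariq controls 2 companies.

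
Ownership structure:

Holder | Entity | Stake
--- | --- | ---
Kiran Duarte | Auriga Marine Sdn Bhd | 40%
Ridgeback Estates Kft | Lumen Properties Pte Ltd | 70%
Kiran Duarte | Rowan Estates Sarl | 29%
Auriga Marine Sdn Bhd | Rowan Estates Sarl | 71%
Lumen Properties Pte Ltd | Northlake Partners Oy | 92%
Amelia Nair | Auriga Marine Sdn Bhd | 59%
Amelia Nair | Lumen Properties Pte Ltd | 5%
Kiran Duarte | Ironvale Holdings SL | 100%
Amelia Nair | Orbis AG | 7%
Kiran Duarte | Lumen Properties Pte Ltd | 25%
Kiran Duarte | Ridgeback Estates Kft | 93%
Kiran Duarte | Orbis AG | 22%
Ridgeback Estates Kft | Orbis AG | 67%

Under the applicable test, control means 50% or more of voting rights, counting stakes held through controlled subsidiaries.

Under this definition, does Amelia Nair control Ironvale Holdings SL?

No

Amelia holds 59% of Auriga, so Amelia controls Auriga.
Auriga holds 71% of Rowan, so Amelia controls Rowan.
Neither Amelia nor any entity Amelia controls holds any voting interest in Ironvale.
So Amelia does not control Ironvale.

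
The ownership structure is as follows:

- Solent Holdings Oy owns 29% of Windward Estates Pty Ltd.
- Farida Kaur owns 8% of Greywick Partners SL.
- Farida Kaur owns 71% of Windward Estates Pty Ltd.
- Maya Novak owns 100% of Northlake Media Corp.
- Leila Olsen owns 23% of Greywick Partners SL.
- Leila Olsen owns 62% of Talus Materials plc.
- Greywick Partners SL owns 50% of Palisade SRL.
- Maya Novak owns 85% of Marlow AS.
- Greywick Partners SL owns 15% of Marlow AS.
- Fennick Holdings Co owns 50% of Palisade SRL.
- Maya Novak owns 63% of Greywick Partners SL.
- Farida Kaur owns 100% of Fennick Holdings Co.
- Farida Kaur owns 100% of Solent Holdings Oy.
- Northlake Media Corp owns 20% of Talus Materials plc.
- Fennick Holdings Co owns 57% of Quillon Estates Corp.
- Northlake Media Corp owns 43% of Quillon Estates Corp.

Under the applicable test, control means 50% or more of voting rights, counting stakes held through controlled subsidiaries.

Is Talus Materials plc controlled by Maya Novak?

Maya holds 63% of Greywick, so Maya controls Greywick.
Maya holds 100% of Northlake, so Maya controls Northlake.
Maya and Greywick together hold 85% + 15% = 100% of Marlow, so Maya controls Marlow.
Greywick holds 50% of Palisade, so Maya controls Palisade.
In Talus, Maya's side holds only 20%, not ≥ 50%.
So Maya does not control Talus.

No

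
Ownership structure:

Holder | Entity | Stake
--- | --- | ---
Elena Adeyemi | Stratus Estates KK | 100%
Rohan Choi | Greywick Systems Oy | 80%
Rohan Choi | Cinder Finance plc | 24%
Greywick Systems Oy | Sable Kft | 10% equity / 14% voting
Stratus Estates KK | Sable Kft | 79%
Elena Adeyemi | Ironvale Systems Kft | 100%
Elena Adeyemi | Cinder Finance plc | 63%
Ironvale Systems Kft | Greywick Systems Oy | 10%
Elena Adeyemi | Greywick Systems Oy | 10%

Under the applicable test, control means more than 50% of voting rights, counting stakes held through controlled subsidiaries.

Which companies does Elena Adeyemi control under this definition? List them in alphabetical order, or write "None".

Elena holds 100% of Stratus, so Elena controls Stratus.
Elena holds 100% of Ironvale, so Elena controls Ironvale.
Elena holds 63% of Cinder, so Elena controls Cinder.
Stratus holds 79% of Sable, so Elena controls Sable.
No other company's threshold is met.

Cinder Finance plc, Ironvale Systems Kft, Sable Kft, Stratus Estates KK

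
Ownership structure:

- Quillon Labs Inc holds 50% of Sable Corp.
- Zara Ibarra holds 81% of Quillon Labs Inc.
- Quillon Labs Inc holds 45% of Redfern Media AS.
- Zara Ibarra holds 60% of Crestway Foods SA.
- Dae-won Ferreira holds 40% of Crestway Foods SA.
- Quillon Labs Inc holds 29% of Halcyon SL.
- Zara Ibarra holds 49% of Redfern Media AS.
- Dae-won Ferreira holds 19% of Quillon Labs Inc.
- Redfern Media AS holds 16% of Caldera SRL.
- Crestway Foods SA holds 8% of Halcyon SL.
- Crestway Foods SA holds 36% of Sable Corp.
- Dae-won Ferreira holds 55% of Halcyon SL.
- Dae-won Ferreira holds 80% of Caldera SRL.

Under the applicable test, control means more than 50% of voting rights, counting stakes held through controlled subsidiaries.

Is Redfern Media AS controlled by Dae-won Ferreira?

Dae-won holds 80% of Caldera, so Dae-won controls Caldera.
Dae-won holds 55% of Halcyon, so Dae-won controls Halcyon.
Neither Dae-won nor any entity Dae-won controls holds any voting interest in Redfern.
So Dae-won does not control Redfern.

No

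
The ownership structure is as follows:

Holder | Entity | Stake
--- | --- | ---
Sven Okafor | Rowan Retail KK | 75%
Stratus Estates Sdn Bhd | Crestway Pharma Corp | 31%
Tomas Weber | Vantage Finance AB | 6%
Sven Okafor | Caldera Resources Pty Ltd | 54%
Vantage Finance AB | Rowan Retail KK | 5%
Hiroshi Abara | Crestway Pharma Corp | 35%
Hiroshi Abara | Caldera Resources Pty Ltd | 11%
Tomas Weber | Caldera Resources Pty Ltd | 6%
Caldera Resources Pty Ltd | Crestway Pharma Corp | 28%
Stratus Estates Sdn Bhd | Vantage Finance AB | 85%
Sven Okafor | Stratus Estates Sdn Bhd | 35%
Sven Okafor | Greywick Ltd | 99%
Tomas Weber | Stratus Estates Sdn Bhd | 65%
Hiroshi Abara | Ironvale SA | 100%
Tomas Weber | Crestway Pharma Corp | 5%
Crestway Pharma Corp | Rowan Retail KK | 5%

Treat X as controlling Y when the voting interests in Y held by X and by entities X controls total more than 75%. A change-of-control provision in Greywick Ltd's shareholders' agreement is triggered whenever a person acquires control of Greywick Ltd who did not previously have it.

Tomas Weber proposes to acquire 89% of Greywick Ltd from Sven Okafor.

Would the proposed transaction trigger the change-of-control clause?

The purchase adds only to Tomas's holdings (Sven's stake shrinks), so Tomas is the only person who could newly come to control Greywick.
Tomas's largest direct stake is 65% in Stratus, which does not meet the threshold, so Tomas controls no company.
Neither Tomas nor any entity Tomas controls holds any voting interest in Greywick.
So before the transaction, Tomas does not control Greywick.
After the purchase, Tomas holds 89% of Greywick directly, and Sven's stake falls to 10%.
Tomas holds 89% of Greywick, so Tomas controls Greywick.
Tomas did not control Greywick before and does after, so the clause is triggered.

Yes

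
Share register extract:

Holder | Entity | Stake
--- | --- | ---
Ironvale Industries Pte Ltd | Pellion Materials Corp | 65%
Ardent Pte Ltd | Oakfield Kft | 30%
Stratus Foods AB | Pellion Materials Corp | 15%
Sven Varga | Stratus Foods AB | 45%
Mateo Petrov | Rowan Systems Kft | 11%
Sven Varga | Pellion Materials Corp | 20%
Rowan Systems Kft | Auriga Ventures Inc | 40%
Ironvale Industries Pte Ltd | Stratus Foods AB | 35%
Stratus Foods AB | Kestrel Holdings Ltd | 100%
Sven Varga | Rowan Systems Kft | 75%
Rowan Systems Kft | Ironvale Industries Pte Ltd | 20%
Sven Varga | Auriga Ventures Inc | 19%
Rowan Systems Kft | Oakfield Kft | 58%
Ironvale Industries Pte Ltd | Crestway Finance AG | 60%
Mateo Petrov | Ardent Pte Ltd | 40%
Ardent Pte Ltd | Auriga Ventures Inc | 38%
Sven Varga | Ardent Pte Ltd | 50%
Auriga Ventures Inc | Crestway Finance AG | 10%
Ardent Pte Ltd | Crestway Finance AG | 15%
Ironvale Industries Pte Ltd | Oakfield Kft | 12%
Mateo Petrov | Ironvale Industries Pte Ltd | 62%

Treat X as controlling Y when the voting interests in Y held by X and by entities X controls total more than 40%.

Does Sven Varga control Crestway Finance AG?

Sven holds 50% of Ardent, so Sven controls Ardent.
Sven holds 75% of Rowan, so Sven controls Rowan.
Sven holds 45% of Stratus, so Sven controls Stratus.
Ardent and Rowan and Sven together hold 38% + 40% + 19% = 97% of Auriga, so Sven controls Auriga.
Rowan and Ardent together hold 58% + 30% = 88% of Oakfield, so Sven controls Oakfield.
Stratus holds 100% of Kestrel, so Sven controls Kestrel.
In Crestway, Sven's side holds only 15% + 10% = 25%, not > 40%.
So Sven does not control Crestway.

No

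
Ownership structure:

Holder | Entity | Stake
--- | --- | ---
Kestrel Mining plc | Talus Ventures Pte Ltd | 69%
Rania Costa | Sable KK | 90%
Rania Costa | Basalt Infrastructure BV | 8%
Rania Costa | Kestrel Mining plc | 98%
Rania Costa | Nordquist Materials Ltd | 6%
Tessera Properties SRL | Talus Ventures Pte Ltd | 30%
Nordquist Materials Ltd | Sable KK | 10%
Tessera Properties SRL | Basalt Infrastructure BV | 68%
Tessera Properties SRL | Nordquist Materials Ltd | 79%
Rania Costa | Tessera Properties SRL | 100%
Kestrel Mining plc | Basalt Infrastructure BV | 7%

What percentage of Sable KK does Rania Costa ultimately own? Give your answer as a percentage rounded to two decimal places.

Rania reaches Sable along 3 paths.
Via Tessera → Nordquist: 100% × 79% × 10% = 7.9%.
Via Nordquist: 6% × 10% = 0.6%.
Direct stake: 90% = 90%.
Total: 7.9% + 0.6% + 90% = 98.5%.
Rounded: 98.50%.

98.50%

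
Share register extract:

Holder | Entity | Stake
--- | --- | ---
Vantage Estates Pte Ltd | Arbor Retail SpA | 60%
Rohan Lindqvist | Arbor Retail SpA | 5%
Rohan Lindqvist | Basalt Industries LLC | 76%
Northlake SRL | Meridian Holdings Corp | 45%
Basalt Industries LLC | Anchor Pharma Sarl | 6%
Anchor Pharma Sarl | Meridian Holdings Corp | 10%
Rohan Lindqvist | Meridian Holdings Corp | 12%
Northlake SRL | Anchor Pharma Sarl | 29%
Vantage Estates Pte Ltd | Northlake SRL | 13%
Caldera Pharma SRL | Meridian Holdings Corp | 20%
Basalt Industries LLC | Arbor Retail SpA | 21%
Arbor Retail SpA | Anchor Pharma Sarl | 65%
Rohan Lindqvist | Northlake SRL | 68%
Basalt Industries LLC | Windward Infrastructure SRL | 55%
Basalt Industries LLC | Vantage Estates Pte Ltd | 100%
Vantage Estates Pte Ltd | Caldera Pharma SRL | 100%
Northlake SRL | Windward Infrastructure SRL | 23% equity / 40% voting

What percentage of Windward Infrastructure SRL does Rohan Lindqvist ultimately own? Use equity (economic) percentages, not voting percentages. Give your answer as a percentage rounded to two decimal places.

59.71%

Rohan reaches Windward along 3 paths.
Via Basalt → Vantage → Northlake: 76% × 100% × 13% × 23% = 2.2724%.
Via Northlake: 68% × 23% = 15.64%.
Via Basalt: 76% × 55% = 41.8%.
Total: 2.2724% + 15.64% + 41.8% = 59.7124%.
Rounded: 59.71%.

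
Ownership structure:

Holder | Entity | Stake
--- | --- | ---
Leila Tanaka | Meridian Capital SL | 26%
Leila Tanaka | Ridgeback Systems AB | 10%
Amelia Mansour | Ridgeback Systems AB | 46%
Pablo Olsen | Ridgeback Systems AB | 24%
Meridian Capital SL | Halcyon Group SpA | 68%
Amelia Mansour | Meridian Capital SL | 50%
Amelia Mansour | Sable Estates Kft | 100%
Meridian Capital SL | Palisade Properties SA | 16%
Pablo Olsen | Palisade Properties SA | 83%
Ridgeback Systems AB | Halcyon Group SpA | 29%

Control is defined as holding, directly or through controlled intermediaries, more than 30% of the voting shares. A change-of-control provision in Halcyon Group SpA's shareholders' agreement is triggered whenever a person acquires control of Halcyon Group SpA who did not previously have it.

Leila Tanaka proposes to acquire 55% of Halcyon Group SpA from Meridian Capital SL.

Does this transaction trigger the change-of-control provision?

Yes

The purchase adds only to Leila's holdings (Meridian's stake shrinks), so Leila is the only person who could newly come to control Halcyon.
Leila's largest direct stake is 26% in Meridian, which does not meet the threshold, so Leila controls no company.
Neither Leila nor any entity Leila controls holds any voting interest in Halcyon.
So before the transaction, Leila does not control Halcyon.
After the purchase, Leila holds 55% of Halcyon directly, and Meridian's stake falls to 13%.
Leila holds 55% of Halcyon, so Leila controls Halcyon.
Leila did not control Halcyon before and does after, so the clause is triggered.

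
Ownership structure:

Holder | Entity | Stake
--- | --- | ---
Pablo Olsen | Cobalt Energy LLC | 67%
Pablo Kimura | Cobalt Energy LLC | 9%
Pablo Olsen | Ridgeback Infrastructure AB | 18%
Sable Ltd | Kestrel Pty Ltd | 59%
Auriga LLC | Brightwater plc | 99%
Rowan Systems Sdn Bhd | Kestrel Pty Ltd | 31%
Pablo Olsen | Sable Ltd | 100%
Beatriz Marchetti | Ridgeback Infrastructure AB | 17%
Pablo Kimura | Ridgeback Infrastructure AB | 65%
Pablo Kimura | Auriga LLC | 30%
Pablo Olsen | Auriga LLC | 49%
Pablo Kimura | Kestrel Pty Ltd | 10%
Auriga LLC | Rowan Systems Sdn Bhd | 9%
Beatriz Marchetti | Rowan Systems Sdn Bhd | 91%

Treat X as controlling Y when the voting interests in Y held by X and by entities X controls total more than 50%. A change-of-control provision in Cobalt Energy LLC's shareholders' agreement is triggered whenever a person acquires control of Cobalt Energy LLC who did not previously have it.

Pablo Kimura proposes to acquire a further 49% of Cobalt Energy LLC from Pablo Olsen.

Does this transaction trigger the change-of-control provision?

The purchase adds only to Pablo Kimura's holdings (Pablo Olsen's stake shrinks), so Pablo Kimura is the only person who could newly come to control Cobalt.
Pablo Kimura holds 65% of Ridgeback, so Pablo Kimura controls Ridgeback.
In Cobalt, Pablo Kimura's side holds only 9%, not > 50%.
So before the transaction, Pablo Kimura does not control Cobalt.
After the purchase, Pablo Kimura's direct stake in Cobalt rises to 9% + 49% = 58%, and Pablo Olsen's stake falls to 18%.
Pablo Kimura holds 58% of Cobalt, so Pablo Kimura controls Cobalt.
Pablo Kimura did not control Cobalt before and does after, so the clause is triggered.

Yes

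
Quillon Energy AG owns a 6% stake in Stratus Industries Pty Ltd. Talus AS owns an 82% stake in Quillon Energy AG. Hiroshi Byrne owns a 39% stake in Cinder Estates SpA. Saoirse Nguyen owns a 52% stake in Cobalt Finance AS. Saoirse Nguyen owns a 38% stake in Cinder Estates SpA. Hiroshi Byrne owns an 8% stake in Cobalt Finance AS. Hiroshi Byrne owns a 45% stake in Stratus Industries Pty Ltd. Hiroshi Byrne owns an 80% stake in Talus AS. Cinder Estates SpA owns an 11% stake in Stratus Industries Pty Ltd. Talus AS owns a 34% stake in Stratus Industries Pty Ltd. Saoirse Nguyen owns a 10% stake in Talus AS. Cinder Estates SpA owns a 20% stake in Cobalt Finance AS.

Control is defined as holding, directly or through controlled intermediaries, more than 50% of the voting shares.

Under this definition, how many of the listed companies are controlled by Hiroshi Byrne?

3

Hiroshi holds 80% of Talus, so Hiroshi controls Talus.
Talus holds 82% of Quillon, so Hiroshi controls Quillon.
Quillon and Talus and Hiroshi together hold 6% + 34% + 45% = 85% of Stratus, so Hiroshi controls Stratus.
No other company's threshold is met.
Hiroshi controls 3 companies.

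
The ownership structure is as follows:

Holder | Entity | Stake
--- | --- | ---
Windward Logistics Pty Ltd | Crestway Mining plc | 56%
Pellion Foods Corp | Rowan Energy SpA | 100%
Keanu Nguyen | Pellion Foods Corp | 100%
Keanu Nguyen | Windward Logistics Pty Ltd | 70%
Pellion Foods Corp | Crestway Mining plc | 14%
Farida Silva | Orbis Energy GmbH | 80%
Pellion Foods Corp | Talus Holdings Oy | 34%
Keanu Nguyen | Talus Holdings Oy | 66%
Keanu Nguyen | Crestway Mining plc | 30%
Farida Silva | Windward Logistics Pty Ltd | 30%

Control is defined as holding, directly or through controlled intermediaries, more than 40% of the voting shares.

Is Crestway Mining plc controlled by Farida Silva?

No

Farida holds 80% of Orbis, so Farida controls Orbis.
Neither Farida nor any entity Farida controls holds any voting interest in Crestway.
So Farida does not control Crestway.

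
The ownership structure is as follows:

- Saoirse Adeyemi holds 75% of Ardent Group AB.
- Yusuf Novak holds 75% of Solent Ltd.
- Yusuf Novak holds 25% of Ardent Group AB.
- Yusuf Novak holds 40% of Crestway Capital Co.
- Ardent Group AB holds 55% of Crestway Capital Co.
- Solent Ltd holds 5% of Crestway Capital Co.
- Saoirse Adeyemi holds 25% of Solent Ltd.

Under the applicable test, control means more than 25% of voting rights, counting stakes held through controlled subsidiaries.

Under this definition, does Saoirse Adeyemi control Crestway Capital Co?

Yes

Saoirse holds 75% of Ardent, so Saoirse controls Ardent.
Ardent holds 55% of Crestway, so Saoirse controls Crestway.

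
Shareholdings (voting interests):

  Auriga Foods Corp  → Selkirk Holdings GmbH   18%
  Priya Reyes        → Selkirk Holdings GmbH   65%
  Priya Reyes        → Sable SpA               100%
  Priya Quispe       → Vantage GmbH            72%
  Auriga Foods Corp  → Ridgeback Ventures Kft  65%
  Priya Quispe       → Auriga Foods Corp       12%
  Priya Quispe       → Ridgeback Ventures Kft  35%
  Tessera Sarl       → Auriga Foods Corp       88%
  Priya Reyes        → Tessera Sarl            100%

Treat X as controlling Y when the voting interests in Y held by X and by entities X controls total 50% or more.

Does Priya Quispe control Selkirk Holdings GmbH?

Priya Quispe holds 72% of Vantage, so Priya Quispe controls Vantage.
Neither Priya Quispe nor any entity Priya Quispe controls holds any voting interest in Selkirk.
So Priya Quispe does not control Selkirk.

No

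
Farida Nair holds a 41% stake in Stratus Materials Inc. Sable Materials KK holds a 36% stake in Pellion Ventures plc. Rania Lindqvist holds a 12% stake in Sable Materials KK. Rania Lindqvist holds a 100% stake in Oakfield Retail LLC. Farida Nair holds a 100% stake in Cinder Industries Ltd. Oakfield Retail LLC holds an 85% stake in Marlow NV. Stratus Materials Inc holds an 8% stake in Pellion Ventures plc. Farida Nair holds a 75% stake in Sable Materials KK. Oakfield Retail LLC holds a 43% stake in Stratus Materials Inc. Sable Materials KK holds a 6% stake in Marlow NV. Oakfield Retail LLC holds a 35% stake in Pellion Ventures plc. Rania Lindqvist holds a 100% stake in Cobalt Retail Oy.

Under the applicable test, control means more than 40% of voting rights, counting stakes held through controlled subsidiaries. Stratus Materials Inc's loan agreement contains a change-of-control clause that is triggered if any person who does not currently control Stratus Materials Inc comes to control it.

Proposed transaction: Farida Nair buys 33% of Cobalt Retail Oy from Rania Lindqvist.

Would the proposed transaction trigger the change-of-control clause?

No

The purchase adds only to Farida's holdings (Rania's stake shrinks), so Farida is the only person who could newly come to control Stratus.
Farida holds 41% of Stratus, so Farida controls Stratus.
So Farida already controls Stratus before the transaction.
After the purchase, Farida holds 33% of Cobalt directly, and Rania's stake falls to 67%.
Farida controlled Stratus already, so this is not a new person acquiring control; every other person's position is unchanged or reduced.
No new person acquires control, so the clause is not triggered.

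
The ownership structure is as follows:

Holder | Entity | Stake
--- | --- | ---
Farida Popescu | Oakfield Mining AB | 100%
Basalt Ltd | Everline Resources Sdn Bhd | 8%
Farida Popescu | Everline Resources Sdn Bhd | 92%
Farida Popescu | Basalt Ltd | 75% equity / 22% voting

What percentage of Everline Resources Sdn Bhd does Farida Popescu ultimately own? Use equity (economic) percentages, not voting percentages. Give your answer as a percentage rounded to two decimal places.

Farida reaches Everline along 2 paths.
Via Basalt: 75% × 8% = 6%.
Direct stake: 92% = 92%.
Total: 6% + 92% = 98%.
Rounded: 98.00%.

98.00%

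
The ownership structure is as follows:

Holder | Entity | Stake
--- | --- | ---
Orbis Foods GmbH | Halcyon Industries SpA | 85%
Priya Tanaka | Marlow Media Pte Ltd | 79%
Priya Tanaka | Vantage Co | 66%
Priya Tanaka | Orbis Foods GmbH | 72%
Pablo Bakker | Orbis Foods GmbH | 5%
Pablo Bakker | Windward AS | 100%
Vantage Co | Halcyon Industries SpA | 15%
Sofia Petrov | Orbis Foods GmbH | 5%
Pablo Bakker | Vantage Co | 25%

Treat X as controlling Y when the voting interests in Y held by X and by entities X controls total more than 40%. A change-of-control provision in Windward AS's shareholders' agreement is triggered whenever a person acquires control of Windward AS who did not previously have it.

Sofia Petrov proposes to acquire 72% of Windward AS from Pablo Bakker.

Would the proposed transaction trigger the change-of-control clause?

The purchase adds only to Sofia's holdings (Pablo's stake shrinks), so Sofia is the only person who could newly come to control Windward.
Sofia's largest direct stake is 5% in Orbis, which does not meet the threshold, so Sofia controls no company.
Neither Sofia nor any entity Sofia controls holds any voting interest in Windward.
So before the transaction, Sofia does not control Windward.
After the purchase, Sofia holds 72% of Windward directly, and Pablo's stake falls to 28%.
Sofia holds 72% of Windward, so Sofia controls Windward.
Sofia did not control Windward before and does after, so the clause is triggered.

Yes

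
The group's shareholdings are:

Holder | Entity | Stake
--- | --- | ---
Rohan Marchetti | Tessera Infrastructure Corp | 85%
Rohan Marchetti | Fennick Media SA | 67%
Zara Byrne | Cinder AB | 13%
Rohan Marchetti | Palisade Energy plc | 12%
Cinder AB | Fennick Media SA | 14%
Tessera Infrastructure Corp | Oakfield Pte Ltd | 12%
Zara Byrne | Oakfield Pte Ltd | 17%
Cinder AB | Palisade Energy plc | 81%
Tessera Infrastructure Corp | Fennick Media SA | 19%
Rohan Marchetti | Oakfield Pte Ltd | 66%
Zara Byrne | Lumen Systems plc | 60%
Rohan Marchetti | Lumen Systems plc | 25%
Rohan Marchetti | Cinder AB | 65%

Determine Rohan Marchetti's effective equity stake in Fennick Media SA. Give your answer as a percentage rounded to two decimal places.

Rohan reaches Fennick along 3 paths.
Via Cinder: 65% × 14% = 9.1%.
Via Tessera: 85% × 19% = 16.15%.
Direct stake: 67% = 67%.
Total: 9.1% + 16.15% + 67% = 92.25%.

92.25%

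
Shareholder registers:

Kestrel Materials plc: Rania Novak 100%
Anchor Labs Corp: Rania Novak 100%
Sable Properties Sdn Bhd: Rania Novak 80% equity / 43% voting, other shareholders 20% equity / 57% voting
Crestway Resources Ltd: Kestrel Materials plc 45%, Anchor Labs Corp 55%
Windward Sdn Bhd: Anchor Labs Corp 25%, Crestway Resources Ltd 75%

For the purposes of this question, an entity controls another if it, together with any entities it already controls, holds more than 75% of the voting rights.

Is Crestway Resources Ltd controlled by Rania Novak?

Yes

Rania holds 100% of Kestrel, so Rania controls Kestrel.
Rania holds 100% of Anchor, so Rania controls Anchor.
Kestrel and Anchor together hold 45% + 55% = 100% of Crestway, so Rania controls Crestway.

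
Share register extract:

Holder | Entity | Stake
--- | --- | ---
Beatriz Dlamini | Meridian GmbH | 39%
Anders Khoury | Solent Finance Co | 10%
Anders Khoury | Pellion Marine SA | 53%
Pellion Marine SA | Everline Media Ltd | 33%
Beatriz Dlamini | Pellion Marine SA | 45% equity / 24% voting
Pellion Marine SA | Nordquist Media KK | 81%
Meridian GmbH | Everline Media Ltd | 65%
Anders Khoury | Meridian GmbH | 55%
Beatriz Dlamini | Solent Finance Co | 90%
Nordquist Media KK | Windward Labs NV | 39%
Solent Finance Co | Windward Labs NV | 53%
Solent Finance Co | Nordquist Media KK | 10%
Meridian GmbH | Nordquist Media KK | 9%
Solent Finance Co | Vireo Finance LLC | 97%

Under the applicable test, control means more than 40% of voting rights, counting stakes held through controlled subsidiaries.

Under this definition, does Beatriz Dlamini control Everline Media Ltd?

No

Beatriz holds 90% of Solent, so Beatriz controls Solent.
Solent holds 97% of Vireo, so Beatriz controls Vireo.
Solent holds 53% of Windward, so Beatriz controls Windward.
Neither Beatriz nor any entity Beatriz controls holds any voting interest in Everline.
So Beatriz does not control Everline.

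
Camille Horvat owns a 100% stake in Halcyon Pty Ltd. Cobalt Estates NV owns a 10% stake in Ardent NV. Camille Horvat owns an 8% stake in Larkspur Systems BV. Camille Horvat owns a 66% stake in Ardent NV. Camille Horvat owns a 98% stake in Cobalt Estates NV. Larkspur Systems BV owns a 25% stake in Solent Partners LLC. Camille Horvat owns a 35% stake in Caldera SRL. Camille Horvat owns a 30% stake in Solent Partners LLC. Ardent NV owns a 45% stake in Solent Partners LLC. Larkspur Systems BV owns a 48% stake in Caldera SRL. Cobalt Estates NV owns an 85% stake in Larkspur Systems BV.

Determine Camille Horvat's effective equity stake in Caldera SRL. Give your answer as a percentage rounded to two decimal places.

Camille reaches Caldera along 3 paths.
Direct stake: 35% = 35%.
Via Larkspur: 8% × 48% = 3.84%.
Via Cobalt → Larkspur: 98% × 85% × 48% = 39.984%.
Total: 35% + 3.84% + 39.984% = 78.824%.
Rounded: 78.82%.

78.82%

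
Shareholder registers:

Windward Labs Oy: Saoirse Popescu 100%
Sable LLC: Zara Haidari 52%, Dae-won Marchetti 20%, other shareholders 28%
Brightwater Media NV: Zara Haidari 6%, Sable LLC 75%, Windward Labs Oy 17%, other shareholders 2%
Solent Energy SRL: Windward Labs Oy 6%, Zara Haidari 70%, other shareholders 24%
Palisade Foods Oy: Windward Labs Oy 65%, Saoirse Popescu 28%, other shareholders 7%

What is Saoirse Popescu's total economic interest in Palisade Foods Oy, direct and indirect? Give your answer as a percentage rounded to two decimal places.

Saoirse reaches Palisade along 2 paths.
Via Windward: 100% × 65% = 65%.
Direct stake: 28% = 28%.
Total: 65% + 28% = 93%.
Rounded: 93.00%.

93.00%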